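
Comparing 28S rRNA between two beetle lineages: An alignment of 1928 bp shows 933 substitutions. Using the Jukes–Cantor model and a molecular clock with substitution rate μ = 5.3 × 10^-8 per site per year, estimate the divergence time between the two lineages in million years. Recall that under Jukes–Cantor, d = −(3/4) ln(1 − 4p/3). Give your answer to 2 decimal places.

7.33

p = 933/1928 ≈ 0.483921.
d = −(3/4) ln(1 − 4p/3) = −0.75 ln(1 − 0.645228) = −0.75 ln(0.354772)
  = −0.75 × (-1.036280) = 0.777210 substitutions/site.
Under a molecular clock d = 2μt, so t = d/(2μ) = 0.777210 / (2 × 5.3 × 10^-8) = 7.33 million years.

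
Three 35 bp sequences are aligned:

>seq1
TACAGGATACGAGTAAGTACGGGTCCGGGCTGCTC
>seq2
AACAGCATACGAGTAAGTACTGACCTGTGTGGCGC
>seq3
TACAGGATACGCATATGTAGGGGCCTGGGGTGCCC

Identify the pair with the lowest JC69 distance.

seq1 and seq3

seq1–seq2: 10/35 differ, p = 0.286, d = 0.360.
seq1–seq3: 8/35 differ, p = 0.229, d = 0.273.
seq2–seq3: 12/35 differ, p = 0.343, d = 0.458.
The smallest distance is between seq1 and seq3.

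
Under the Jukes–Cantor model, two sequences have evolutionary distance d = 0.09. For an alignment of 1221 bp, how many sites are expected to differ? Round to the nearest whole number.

Invert JC69: p = (3/4)(1 − e^(−4d/3)) = 0.75 × (1 − e^(-0.12)) = 0.75 × (1 − 0.886920) = 0.084810.
Expected differing sites = pL ≈ 0.084810 × 1221 = 103.55301 ≈ 104.

104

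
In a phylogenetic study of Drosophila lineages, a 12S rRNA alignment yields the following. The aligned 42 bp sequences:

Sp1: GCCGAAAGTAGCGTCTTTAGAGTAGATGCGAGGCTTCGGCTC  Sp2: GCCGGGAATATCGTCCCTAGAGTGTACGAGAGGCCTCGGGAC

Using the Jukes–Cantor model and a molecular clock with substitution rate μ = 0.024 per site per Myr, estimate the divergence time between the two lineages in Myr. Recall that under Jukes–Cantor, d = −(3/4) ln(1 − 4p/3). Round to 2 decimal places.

The sequences differ at 13 of 42 sites, so p = 13/42 ≈ 0.309524.
d = −(3/4) ln(1 − 4p/3) = −0.75 ln(1 − 0.412699) = −0.75 ln(0.587301)
  = −0.75 × (-0.532218) = 0.399164 substitutions/site.
Under a molecular clock d = 2μt, so t = d/(2μ) = 0.399164 / (2 × 0.024) = 8.32 Myr.

8.32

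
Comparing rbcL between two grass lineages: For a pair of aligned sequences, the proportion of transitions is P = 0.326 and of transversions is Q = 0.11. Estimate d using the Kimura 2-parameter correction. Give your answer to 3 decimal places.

0.780

Under the Kimura two-parameter model, d = −½ ln(1 − 2P − Q) − ¼ ln(1 − 2Q).
1 − 2P − Q = 0.238, giving −½ ln(0.238) = 0.717742.
1 − 2Q = 0.78, giving −¼ ln(0.78) = 0.062115.
d = 0.717742 + 0.062115 = 0.779857.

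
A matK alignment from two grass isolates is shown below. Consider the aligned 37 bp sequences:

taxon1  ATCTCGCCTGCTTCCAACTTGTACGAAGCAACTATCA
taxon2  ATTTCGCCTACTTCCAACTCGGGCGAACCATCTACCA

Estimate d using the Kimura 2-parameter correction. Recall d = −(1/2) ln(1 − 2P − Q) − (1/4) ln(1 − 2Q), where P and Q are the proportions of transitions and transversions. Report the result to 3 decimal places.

Of 37 sites, 5 differences are transitions and 3 are transversions, so P = 5/37 ≈ 0.135135 and Q = 3/37 ≈ 0.081081.
Under the Kimura two-parameter model, d = −½ ln(1 − 2P − Q) − ¼ ln(1 − 2Q).
1 − 2P − Q = 0.648649, giving −½ ln(0.648649) = 0.216432.
1 − 2Q = 0.837838, giving −¼ ln(0.837838) = 0.044233.
d = 0.216432 + 0.044233 = 0.260665.

0.261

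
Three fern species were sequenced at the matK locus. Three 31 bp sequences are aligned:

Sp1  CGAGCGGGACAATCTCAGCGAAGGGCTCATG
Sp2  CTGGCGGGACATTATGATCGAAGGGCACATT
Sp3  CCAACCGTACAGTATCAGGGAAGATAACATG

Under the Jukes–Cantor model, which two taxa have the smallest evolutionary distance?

Sp1 and Sp2

Sp1–Sp2: 8/31 differ, p = 0.258, d = 0.316.
Sp1–Sp3: 11/31 differ, p = 0.355, d = 0.481.
Sp2–Sp3: 13/31 differ, p = 0.419, d = 0.614.
The smallest distance is between Sp1 and Sp2.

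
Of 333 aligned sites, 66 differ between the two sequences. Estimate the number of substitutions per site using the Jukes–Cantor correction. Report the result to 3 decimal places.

0.230

p = 66/333 ≈ 0.198198.
d = −(3/4) ln(1 − 4p/3) = −0.75 ln(1 − 0.264264) = −0.75 ln(0.735736)
  = −0.75 × (-0.306884) = 0.230163 substitutions/site.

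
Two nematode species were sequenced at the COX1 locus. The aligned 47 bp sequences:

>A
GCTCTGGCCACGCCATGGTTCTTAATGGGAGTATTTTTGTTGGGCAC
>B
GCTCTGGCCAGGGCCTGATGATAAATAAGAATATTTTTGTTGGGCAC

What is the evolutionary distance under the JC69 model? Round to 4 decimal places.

The sequences differ at 10 of 47 sites (11, 13, 15, 18, 20, 21, 23, 27, 28, 31), so p = 10/47 ≈ 0.212766.
d = −(3/4) ln(1 − 4p/3) = −0.75 ln(1 − 0.283688) = −0.75 ln(0.716312)
  = −0.75 × (-0.333639) = 0.250229 substitutions/site.

0.2502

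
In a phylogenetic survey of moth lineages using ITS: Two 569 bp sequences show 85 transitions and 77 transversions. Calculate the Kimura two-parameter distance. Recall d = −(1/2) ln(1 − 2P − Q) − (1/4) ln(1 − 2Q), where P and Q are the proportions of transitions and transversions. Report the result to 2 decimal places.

P = 85/569 ≈ 0.149385 and Q = 77/569 ≈ 0.135325.
Under the Kimura two-parameter model, d = −½ ln(1 − 2P − Q) − ¼ ln(1 − 2Q).
1 − 2P − Q = 0.565905, giving −½ ln(0.565905) = 0.284665.
1 − 2Q = 0.72935, giving −¼ ln(0.72935) = 0.078900.
d = 0.284665 + 0.078900 = 0.363565.

0.36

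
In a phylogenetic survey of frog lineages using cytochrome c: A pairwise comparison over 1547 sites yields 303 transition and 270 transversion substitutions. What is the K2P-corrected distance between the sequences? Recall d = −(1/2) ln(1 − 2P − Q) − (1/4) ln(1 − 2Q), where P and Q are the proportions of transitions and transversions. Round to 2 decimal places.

0.52

P = 303/1547 ≈ 0.195863 and Q = 270/1547 ≈ 0.174531.
Under the Kimura two-parameter model, d = −½ ln(1 − 2P − Q) − ¼ ln(1 − 2Q).
1 − 2P − Q = 0.433743, giving −½ ln(0.433743) = 0.417652.
1 − 2Q = 0.650938, giving −¼ ln(0.650938) = 0.107335.
d = 0.417652 + 0.107335 = 0.524987.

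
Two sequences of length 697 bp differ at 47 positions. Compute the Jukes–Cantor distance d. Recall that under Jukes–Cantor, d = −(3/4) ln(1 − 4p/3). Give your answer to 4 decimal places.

0.0707

p = 47/697 ≈ 0.067432.
d = −(3/4) ln(1 − 4p/3) = −0.75 ln(1 − 0.089909) = −0.75 ln(0.910091)
  = −0.75 × (-0.094211) = 0.070658 substitutions/site.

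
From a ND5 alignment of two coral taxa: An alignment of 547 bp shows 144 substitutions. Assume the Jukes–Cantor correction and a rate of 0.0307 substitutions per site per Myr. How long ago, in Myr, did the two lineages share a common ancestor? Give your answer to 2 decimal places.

p = 144/547 ≈ 0.263254.
d = −(3/4) ln(1 − 4p/3) = −0.75 ln(1 − 0.351005) = −0.75 ln(0.648995)
  = −0.75 × (-0.432330) = 0.324248 substitutions/site.
Under a molecular clock d = 2μt, so t = d/(2μ) = 0.324248 / (2 × 0.0307) = 5.28 Myr.

5.28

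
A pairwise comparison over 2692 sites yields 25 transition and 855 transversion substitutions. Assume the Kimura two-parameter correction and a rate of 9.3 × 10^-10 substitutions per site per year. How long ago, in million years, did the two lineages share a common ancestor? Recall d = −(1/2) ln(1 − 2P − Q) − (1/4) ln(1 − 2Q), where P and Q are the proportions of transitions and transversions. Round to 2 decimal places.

245.69

P = 25/2692 ≈ 0.009287 and Q = 855/2692 ≈ 0.317608.
Under the Kimura two-parameter model, d = −½ ln(1 − 2P − Q) − ¼ ln(1 − 2Q).
1 − 2P − Q = 0.663818, giving −½ ln(0.663818) = 0.204874.
1 − 2Q = 0.364784, giving −¼ ln(0.364784) = 0.252112.
d = 0.204874 + 0.252112 = 0.456986.
Under a molecular clock d = 2μt, so t = d/(2μ) = 0.456986 / (2 × 9.3 × 10^-10) = 245.69 million years.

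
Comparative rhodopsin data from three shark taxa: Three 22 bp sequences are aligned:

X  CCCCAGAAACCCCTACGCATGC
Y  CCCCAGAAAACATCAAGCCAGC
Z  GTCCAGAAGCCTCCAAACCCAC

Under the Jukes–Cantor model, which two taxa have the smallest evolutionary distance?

X and Y

X–Y: 7/22 differ, p = 0.318, d = 0.414.
X–Z: 10/22 differ, p = 0.455, d = 0.699.
Y–Z: 9/22 differ, p = 0.409, d = 0.591.
The smallest distance is between X and Y.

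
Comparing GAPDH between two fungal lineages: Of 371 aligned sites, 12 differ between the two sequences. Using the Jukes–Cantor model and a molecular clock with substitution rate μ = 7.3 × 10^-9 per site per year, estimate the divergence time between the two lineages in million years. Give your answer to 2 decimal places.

p = 12/371 ≈ 0.032345.
d = −(3/4) ln(1 − 4p/3) = −0.75 ln(1 − 0.043127) = −0.75 ln(0.956873)
  = −0.75 × (-0.044085) = 0.033064 substitutions/site.
Under a molecular clock d = 2μt, so t = d/(2μ) = 0.033064 / (2 × 7.3 × 10^-9) = 2.26 million years.

2.26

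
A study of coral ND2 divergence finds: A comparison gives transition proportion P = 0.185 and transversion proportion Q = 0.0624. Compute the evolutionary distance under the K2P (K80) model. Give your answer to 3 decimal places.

Under the Kimura two-parameter model, d = −½ ln(1 − 2P − Q) − ¼ ln(1 − 2Q).
1 − 2P − Q = 0.5676, giving −½ ln(0.5676) = 0.283169.
1 − 2Q = 0.8752, giving −¼ ln(0.8752) = 0.033326.
d = 0.283169 + 0.033326 = 0.316495.

0.316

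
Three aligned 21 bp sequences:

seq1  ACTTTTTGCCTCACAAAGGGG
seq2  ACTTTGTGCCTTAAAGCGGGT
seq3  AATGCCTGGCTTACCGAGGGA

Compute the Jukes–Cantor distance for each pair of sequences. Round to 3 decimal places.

d(seq1,seq2) = 0.360, d(seq1,seq3) = 0.635, d(seq2,seq3) = 0.635

seq1–seq2: 6/21 sites differ → p ≈ 0.285714, d = −0.75 ln(1 − 0.380952) = 0.359679 ≈ 0.360.
seq1–seq3: 9/21 sites differ → p ≈ 0.428571, d = −0.75 ln(1 − 0.571428) = 0.635472 ≈ 0.635.
seq2–seq3: 9/21 sites differ → p ≈ 0.428571, d = −0.75 ln(1 − 0.571428) = 0.635472 ≈ 0.635.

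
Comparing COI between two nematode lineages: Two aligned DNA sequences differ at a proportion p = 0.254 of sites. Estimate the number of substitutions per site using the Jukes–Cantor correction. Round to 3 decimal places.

d = −(3/4) ln(1 − 4p/3) = −0.75 ln(1 − 0.338667) = −0.75 ln(0.661333)
  = −0.75 × (-0.413498) = 0.310124 substitutions/site.

0.310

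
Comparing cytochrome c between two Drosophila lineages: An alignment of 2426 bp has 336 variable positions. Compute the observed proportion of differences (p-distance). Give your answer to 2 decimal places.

p = 336/2426 = 0.138499… ≈ 0.14 (to 2 d.p.).

0.14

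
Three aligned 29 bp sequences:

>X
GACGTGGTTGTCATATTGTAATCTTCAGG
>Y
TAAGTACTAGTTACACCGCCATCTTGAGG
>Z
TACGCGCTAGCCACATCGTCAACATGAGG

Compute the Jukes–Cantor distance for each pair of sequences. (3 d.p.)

d(X,Y) = 0.602, d(X,Z) = 0.529, d(Y,Z) = 0.401

X–Y: 12/29 sites differ → p ≈ 0.413793, d = −0.75 ln(1 − 0.551724) = 0.601760 ≈ 0.602.
X–Z: 11/29 sites differ → p ≈ 0.37931, d = −0.75 ln(1 − 0.505747) = 0.528531 ≈ 0.529.
Y–Z: 9/29 sites differ → p ≈ 0.310345, d = −0.75 ln(1 − 0.413793) = 0.400562 ≈ 0.401.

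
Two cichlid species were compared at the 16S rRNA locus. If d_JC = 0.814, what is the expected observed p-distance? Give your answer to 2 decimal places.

p = (3/4)(1 − e^(−4d/3)) = 0.75 × (1 − e^(-1.085333)) = 0.75 × (1 − 0.337789) = 0.496658.

0.50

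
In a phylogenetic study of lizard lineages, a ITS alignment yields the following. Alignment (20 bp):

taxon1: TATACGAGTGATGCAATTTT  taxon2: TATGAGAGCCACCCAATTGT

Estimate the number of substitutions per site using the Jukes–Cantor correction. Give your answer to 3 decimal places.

The sequences differ at 7 of 20 sites (4, 5, 9, 10, 12, 13, 19), so p = 7/20 = 0.35.
d = −(3/4) ln(1 − 4p/3) = −0.75 ln(1 − 0.466667) = −0.75 ln(0.533333)
  = −0.75 × (-0.628609) = 0.471457 substitutions/site.

0.471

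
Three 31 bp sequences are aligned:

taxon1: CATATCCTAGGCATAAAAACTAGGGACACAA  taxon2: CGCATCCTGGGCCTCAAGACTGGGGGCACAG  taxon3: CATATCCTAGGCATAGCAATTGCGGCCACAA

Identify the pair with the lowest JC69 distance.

taxon1 and taxon3

taxon1–taxon2: 9/31 differ, p = 0.290, d = 0.367.
taxon1–taxon3: 6/31 differ, p = 0.194, d = 0.224.
taxon2–taxon3: 12/31 differ, p = 0.387, d = 0.544.
The smallest distance is between taxon1 and taxon3.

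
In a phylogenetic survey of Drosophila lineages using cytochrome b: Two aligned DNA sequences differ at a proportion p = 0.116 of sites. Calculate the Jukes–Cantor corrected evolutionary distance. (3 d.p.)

d = −(3/4) ln(1 − 4p/3) = −0.75 ln(1 − 0.154667) = −0.75 ln(0.845333)
  = −0.75 × (-0.168025) = 0.126019 substitutions/site.

0.126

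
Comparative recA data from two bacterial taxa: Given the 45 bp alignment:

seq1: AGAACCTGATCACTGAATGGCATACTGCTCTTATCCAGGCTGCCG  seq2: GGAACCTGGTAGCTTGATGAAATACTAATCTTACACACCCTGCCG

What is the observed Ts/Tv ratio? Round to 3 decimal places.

1.000

Transitions are A↔G and C↔T; transversions are all other mismatches.
Transitions: 7. Transversions: 7.
R = 7/7 = 1.000.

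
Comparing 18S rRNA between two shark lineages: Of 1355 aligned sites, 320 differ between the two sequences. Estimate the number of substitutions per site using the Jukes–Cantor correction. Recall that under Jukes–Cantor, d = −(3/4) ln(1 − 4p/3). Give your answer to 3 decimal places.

0.284

p = 320/1355 ≈ 0.236162.
d = −(3/4) ln(1 − 4p/3) = −0.75 ln(1 − 0.314883) = −0.75 ln(0.685117)
  = −0.75 × (-0.378166) = 0.283625 substitutions/site.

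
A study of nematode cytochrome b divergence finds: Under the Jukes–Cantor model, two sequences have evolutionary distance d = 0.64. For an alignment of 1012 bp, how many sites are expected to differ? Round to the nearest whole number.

Invert JC69: p = (3/4)(1 − e^(−4d/3)) = 0.75 × (1 − e^(-0.853333)) = 0.75 × (1 − 0.425993) = 0.430505.
Expected differing sites = pL ≈ 0.430505 × 1012 = 435.67106 ≈ 436.

436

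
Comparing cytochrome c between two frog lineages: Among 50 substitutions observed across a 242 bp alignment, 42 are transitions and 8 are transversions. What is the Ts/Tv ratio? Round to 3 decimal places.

R = 42/8 = 5.250.

5.250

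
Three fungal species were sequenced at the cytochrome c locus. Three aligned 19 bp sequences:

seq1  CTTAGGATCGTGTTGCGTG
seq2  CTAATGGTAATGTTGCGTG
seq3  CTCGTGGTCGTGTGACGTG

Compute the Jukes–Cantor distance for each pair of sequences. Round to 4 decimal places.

d(seq1,seq2) = 0.3241, d(seq1,seq3) = 0.4099, d(seq2,seq3) = 0.4099

seq1–seq2: 5/19 sites differ → p ≈ 0.263158, d = −0.75 ln(1 − 0.350877) = 0.324100 ≈ 0.3241.
seq1–seq3: 6/19 sites differ → p ≈ 0.315789, d = −0.75 ln(1 − 0.421052) = 0.409907 ≈ 0.4099.
seq2–seq3: 6/19 sites differ → p ≈ 0.315789, d = −0.75 ln(1 − 0.421052) = 0.409907 ≈ 0.4099.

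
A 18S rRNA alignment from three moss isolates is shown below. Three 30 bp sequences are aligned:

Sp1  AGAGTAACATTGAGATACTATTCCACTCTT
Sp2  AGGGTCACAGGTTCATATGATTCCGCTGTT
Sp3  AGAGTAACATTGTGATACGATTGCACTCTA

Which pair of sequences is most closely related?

Sp1 and Sp3

Sp1–Sp2: 11/30 differ, p = 0.367, d = 0.503.
Sp1–Sp3: 4/30 differ, p = 0.133, d = 0.147.
Sp2–Sp3: 11/30 differ, p = 0.367, d = 0.503.
The smallest distance is between Sp1 and Sp3.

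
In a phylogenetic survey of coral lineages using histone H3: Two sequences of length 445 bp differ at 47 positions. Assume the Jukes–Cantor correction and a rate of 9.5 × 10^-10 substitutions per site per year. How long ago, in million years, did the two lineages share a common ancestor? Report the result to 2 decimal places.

p = 47/445 ≈ 0.105618.
d = −(3/4) ln(1 − 4p/3) = −0.75 ln(1 − 0.140824) = −0.75 ln(0.859176)
  = −0.75 × (-0.151781) = 0.113836 substitutions/site.
Under a molecular clock d = 2μt, so t = d/(2μ) = 0.113836 / (2 × 9.5 × 10^-10) = 59.91 million years.

59.91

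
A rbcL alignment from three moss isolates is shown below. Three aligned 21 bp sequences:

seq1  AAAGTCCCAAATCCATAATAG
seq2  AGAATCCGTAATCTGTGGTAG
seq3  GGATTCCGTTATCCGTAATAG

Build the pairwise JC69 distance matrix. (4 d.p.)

seq1–seq2: 8/21 sites differ → p ≈ 0.380952, d = −0.75 ln(1 − 0.507936) = 0.531860 ≈ 0.5319.
seq1–seq3: 7/21 sites differ → p ≈ 0.333333, d = −0.75 ln(1 − 0.444444) = 0.440839 ≈ 0.4408.
seq2–seq3: 6/21 sites differ → p ≈ 0.285714, d = −0.75 ln(1 − 0.380952) = 0.359679 ≈ 0.3597.

d(seq1,seq2) = 0.5319, d(seq1,seq3) = 0.4408, d(seq2,seq3) = 0.3597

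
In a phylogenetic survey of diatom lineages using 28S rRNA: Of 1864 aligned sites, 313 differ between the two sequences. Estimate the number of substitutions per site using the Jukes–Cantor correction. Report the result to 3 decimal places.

p = 313/1864 ≈ 0.167918.
d = −(3/4) ln(1 − 4p/3) = −0.75 ln(1 − 0.223891) = −0.75 ln(0.776109)
  = −0.75 × (-0.253462) = 0.190097 substitutions/site.

0.190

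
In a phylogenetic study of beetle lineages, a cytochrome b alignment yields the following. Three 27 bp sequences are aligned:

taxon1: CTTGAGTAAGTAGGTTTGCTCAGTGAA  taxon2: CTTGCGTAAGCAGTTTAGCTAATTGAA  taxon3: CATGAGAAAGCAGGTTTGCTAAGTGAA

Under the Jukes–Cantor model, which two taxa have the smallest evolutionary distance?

taxon1–taxon2: 6/27 differ, p = 0.222, d = 0.264.
taxon1–taxon3: 4/27 differ, p = 0.148, d = 0.165.
taxon2–taxon3: 6/27 differ, p = 0.222, d = 0.264.
The smallest distance is between taxon1 and taxon3.

taxon1 and taxon3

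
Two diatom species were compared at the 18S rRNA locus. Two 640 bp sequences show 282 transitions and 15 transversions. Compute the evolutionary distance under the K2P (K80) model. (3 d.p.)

1.187

P = 282/640 = 0.440625 and Q = 15/640 ≈ 0.023438.
Under the Kimura two-parameter model, d = −½ ln(1 − 2P − Q) − ¼ ln(1 − 2Q).
1 − 2P − Q = 0.095312, giving −½ ln(0.095312) = 1.175300.
1 − 2Q = 0.953124, giving −¼ ln(0.953124) = 0.012003.
d = 1.175300 + 0.012003 = 1.187303.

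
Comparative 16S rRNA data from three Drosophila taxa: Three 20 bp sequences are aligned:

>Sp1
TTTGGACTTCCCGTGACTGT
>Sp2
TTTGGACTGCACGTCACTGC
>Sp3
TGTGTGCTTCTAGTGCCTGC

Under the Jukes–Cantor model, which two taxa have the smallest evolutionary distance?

Sp1 and Sp2

Sp1–Sp2: 4/20 differ, p = 0.200, d = 0.233.
Sp1–Sp3: 7/20 differ, p = 0.350, d = 0.471.
Sp2–Sp3: 8/20 differ, p = 0.400, d = 0.572.
The smallest distance is between Sp1 and Sp2.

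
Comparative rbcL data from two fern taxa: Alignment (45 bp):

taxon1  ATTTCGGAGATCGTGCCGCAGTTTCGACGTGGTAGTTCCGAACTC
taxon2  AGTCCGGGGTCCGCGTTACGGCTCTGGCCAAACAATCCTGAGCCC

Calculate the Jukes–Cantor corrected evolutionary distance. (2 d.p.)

The sequences differ at 24 of 45 sites, so p = 24/45 ≈ 0.533333.
d = −(3/4) ln(1 − 4p/3) = −0.75 ln(1 − 0.711111) = −0.75 ln(0.288889)
  = −0.75 × (-1.241713) = 0.931285 substitutions/site.

0.93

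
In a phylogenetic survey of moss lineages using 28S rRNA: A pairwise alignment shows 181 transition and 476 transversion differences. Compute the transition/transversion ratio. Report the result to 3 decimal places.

R = 181/476 = 0.380252… ≈ 0.380 (to 3 d.p.).

0.380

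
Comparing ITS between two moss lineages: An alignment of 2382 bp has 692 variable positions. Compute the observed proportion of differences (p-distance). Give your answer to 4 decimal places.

p = 692/2382 = 0.290512… ≈ 0.2905 (to 4 d.p.).

0.2905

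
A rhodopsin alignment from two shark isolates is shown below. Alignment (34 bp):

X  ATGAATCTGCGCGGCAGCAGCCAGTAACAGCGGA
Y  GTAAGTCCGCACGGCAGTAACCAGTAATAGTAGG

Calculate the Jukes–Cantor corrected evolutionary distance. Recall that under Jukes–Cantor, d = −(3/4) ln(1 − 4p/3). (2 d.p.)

The sequences differ at 11 of 34 sites, so p = 11/34 ≈ 0.323529.
d = −(3/4) ln(1 − 4p/3) = −0.75 ln(1 − 0.431372) = −0.75 ln(0.568628)
  = −0.75 × (-0.564529) = 0.423397 substitutions/site.

0.42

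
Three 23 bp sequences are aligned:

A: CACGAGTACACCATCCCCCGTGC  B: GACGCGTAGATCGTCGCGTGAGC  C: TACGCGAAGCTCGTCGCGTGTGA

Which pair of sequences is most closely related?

B and C

A–B: 9/23 differ, p = 0.391, d = 0.553.
A–C: 11/23 differ, p = 0.478, d = 0.761.
B–C: 5/23 differ, p = 0.217, d = 0.257.
The smallest distance is between B and C.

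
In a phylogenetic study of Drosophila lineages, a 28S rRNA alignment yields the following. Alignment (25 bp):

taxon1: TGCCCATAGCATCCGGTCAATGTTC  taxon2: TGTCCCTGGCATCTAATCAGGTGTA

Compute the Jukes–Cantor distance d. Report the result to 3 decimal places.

0.663

The sequences differ at 11 of 25 sites, so p = 11/25 = 0.44.
d = −(3/4) ln(1 − 4p/3) = −0.75 ln(1 − 0.586667) = −0.75 ln(0.413333)
  = −0.75 × (-0.883502) = 0.662627 substitutions/site.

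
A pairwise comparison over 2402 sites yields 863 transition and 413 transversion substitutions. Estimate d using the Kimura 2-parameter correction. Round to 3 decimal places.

1.211

P = 863/2402 ≈ 0.359284 and Q = 413/2402 ≈ 0.17194.
Under the Kimura two-parameter model, d = −½ ln(1 − 2P − Q) − ¼ ln(1 − 2Q).
1 − 2P − Q = 0.109492, giving −½ ln(0.109492) = 1.105952.
1 − 2Q = 0.65612, giving −¼ ln(0.65612) = 0.105353.
d = 1.105952 + 0.105353 = 1.211305.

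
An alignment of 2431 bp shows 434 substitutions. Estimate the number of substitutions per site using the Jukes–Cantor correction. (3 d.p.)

0.204

p = 434/2431 ≈ 0.178527.
d = −(3/4) ln(1 − 4p/3) = −0.75 ln(1 − 0.238036) = −0.75 ln(0.761964)
  = −0.75 × (-0.271856) = 0.203892 substitutions/site.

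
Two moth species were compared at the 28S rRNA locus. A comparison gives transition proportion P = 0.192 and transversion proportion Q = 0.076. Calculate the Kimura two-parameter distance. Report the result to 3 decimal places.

0.349

Under the Kimura two-parameter model, d = −½ ln(1 − 2P − Q) − ¼ ln(1 − 2Q).
1 − 2P − Q = 0.54, giving −½ ln(0.54) = 0.308093.
1 − 2Q = 0.848, giving −¼ ln(0.848) = 0.041219.
d = 0.308093 + 0.041219 = 0.349312.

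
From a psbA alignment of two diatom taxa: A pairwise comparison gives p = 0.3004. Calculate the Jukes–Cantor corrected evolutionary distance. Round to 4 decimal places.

d = −(3/4) ln(1 − 4p/3) = −0.75 ln(1 − 0.400533) = −0.75 ln(0.599467)
  = −0.75 × (-0.511714) = 0.383786 substitutions/site.

0.3838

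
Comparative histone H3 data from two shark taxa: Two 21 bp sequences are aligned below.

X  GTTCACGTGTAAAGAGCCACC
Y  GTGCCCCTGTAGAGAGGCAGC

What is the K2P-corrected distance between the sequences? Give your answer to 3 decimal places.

0.364

Of 21 sites, 1 differences are transitions and 5 are transversions, so P = 1/21 ≈ 0.047619 and Q = 5/21 ≈ 0.238095.
Under the Kimura two-parameter model, d = −½ ln(1 − 2P − Q) − ¼ ln(1 − 2Q).
1 − 2P − Q = 0.666667, giving −½ ln(0.666667) = 0.202732.
1 − 2Q = 0.52381, giving −¼ ln(0.52381) = 0.161657.
d = 0.202732 + 0.161657 = 0.364389.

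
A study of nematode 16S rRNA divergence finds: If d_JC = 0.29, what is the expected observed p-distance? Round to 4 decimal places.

p = (3/4)(1 − e^(−4d/3)) = 0.75 × (1 − e^(-0.386667)) = 0.75 × (1 − 0.679317) = 0.240512.

0.2405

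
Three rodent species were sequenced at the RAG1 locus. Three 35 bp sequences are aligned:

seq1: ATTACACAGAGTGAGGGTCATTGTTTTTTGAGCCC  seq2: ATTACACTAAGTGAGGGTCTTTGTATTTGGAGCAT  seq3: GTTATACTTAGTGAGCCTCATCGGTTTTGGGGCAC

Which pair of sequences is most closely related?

seq1–seq2: 7/35 differ, p = 0.200, d = 0.233.
seq1–seq3: 11/35 differ, p = 0.314, d = 0.407.
seq2–seq3: 11/35 differ, p = 0.314, d = 0.407.
The smallest distance is between seq1 and seq2.

seq1 and seq2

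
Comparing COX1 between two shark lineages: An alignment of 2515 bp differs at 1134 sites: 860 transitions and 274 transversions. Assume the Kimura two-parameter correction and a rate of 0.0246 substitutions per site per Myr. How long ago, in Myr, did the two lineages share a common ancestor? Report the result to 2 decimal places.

17.25

P = 860/2515 ≈ 0.341948 and Q = 274/2515 ≈ 0.108946.
Under the Kimura two-parameter model, d = −½ ln(1 − 2P − Q) − ¼ ln(1 − 2Q).
1 − 2P − Q = 0.207158, giving −½ ln(0.207158) = 0.787137.
1 − 2Q = 0.782108, giving −¼ ln(0.782108) = 0.061441.
d = 0.787137 + 0.061441 = 0.848578.
Under a molecular clock d = 2μt, so t = d/(2μ) = 0.848578 / (2 × 0.0246) = 17.25 Myr.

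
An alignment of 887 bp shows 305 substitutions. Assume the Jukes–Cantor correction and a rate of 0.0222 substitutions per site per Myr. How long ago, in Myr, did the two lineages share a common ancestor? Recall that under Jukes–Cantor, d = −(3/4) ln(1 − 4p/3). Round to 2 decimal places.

10.36

p = 305/887 ≈ 0.343856.
d = −(3/4) ln(1 − 4p/3) = −0.75 ln(1 − 0.458475) = −0.75 ln(0.541525)
  = −0.75 × (-0.613366) = 0.460025 substitutions/site.
Under a molecular clock d = 2μt, so t = d/(2μ) = 0.460025 / (2 × 0.0222) = 10.36 Myr.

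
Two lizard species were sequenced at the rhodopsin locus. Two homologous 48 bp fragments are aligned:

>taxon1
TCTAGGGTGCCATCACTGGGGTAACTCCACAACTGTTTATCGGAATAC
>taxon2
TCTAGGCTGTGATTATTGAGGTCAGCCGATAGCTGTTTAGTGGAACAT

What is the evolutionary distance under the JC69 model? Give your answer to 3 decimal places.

0.441

The sequences differ at 16 of 48 sites, so p = 16/48 ≈ 0.333333.
d = −(3/4) ln(1 − 4p/3) = −0.75 ln(1 − 0.444444) = −0.75 ln(0.555556)
  = −0.75 × (-0.587786) = 0.440840 substitutions/site.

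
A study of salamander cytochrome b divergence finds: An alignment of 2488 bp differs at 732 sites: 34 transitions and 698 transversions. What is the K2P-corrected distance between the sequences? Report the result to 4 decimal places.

P = 34/2488 ≈ 0.013666 and Q = 698/2488 ≈ 0.280547.
Under the Kimura two-parameter model, d = −½ ln(1 − 2P − Q) − ¼ ln(1 − 2Q).
1 − 2P − Q = 0.692121, giving −½ ln(0.692121) = 0.183997.
1 − 2Q = 0.438906, giving −¼ ln(0.438906) = 0.205868.
d = 0.183997 + 0.205868 = 0.389865.

0.3899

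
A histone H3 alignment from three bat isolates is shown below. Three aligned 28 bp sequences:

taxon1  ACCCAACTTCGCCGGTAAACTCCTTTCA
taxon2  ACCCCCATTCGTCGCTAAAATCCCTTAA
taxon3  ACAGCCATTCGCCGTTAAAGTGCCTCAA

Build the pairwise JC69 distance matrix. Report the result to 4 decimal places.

taxon1–taxon2: 8/28 sites differ → p ≈ 0.285714, d = −0.75 ln(1 − 0.380952) = 0.359679 ≈ 0.3597.
taxon1–taxon3: 11/28 sites differ → p ≈ 0.392857, d = −0.75 ln(1 − 0.523809) = 0.556452 ≈ 0.5565.
taxon2–taxon3: 7/28 sites differ → p = 0.25, d = −0.75 ln(1 − 0.333333) = 0.304098 ≈ 0.3041.

d(taxon1,taxon2) = 0.3597, d(taxon1,taxon3) = 0.5565, d(taxon2,taxon3) = 0.3041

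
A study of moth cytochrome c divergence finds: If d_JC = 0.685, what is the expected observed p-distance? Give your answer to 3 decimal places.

0.449

p = (3/4)(1 − e^(−4d/3)) = 0.75 × (1 − e^(-0.913333)) = 0.75 × (1 − 0.401185) = 0.449111.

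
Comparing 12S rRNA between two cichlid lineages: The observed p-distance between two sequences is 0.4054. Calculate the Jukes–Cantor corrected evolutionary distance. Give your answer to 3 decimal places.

d = −(3/4) ln(1 − 4p/3) = −0.75 ln(1 − 0.540533) = −0.75 ln(0.459467)
  = −0.75 × (-0.777688) = 0.583266 substitutions/site.

0.583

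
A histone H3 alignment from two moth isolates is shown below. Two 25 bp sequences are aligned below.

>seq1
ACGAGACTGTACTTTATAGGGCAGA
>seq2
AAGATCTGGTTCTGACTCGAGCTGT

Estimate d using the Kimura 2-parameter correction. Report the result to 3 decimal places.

0.988

Of 25 sites, 2 differences are transitions and 11 are transversions, so P = 2/25 = 0.08 and Q = 11/25 = 0.44.
Under the Kimura two-parameter model, d = −½ ln(1 − 2P − Q) − ¼ ln(1 − 2Q).
1 − 2P − Q = 0.4, giving −½ ln(0.4) = 0.458145.
1 − 2Q = 0.12, giving −¼ ln(0.12) = 0.530066.
d = 0.458145 + 0.530066 = 0.988211.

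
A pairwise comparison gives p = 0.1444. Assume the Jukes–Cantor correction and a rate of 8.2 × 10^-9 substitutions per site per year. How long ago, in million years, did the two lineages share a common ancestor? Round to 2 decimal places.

d = −(3/4) ln(1 − 4p/3) = −0.75 ln(1 − 0.192533) = −0.75 ln(0.807467)
  = −0.75 × (-0.213853) = 0.160390 substitutions/site.
Under a molecular clock d = 2μt, so t = d/(2μ) = 0.160390 / (2 × 8.2 × 10^-9) = 9.78 million years.

9.78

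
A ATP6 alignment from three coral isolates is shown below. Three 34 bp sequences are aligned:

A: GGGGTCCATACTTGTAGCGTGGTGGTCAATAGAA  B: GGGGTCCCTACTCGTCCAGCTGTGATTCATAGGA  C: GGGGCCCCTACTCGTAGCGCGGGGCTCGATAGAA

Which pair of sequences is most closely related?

A and C

A–B: 11/34 differ, p = 0.324, d = 0.423.
A–C: 7/34 differ, p = 0.206, d = 0.241.
B–C: 10/34 differ, p = 0.294, d = 0.373.
The smallest distance is between A and C.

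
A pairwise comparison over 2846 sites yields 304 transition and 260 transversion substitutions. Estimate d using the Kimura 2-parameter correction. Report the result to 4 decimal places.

P = 304/2846 ≈ 0.106817 and Q = 260/2846 ≈ 0.091356.
Under the Kimura two-parameter model, d = −½ ln(1 − 2P − Q) − ¼ ln(1 − 2Q).
1 − 2P − Q = 0.69501, giving −½ ln(0.69501) = 0.181915.
1 − 2Q = 0.817288, giving −¼ ln(0.817288) = 0.050441.
d = 0.181915 + 0.050441 = 0.232356.

0.2324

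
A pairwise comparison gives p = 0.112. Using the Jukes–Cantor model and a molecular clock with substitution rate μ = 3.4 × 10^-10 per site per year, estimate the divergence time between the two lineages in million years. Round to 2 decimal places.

178.38

d = −(3/4) ln(1 − 4p/3) = −0.75 ln(1 − 0.149333) = −0.75 ln(0.850667)
  = −0.75 × (-0.161735) = 0.121301 substitutions/site.
Under a molecular clock d = 2μt, so t = d/(2μ) = 0.121301 / (2 × 3.4 × 10^-10) = 178.38 million years.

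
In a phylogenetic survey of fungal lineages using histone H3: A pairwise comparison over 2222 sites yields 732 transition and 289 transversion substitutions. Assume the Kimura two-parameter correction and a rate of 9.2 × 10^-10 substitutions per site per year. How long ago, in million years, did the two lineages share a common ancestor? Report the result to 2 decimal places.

P = 732/2222 ≈ 0.329433 and Q = 289/2222 ≈ 0.130063.
Under the Kimura two-parameter model, d = −½ ln(1 − 2P − Q) − ¼ ln(1 − 2Q).
1 − 2P − Q = 0.211071, giving −½ ln(0.211071) = 0.777780.
1 − 2Q = 0.739874, giving −¼ ln(0.739874) = 0.075319.
d = 0.777780 + 0.075319 = 0.853099.
Under a molecular clock d = 2μt, so t = d/(2μ) = 0.853099 / (2 × 9.2 × 10^-10) = 463.64 million years.

463.64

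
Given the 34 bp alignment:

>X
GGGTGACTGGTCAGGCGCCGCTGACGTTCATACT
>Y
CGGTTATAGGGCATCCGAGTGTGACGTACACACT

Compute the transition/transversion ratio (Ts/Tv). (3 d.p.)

Transitions are A↔G and C↔T; transversions are all other mismatches.
Transitions: 2. Transversions: 11.
R = 2/11 = 0.181818… ≈ 0.182 (to 3 d.p.).

0.182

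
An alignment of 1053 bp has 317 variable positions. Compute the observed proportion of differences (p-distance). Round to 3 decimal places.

0.301

p = 317/1053 = 0.301044… ≈ 0.301 (to 3 d.p.).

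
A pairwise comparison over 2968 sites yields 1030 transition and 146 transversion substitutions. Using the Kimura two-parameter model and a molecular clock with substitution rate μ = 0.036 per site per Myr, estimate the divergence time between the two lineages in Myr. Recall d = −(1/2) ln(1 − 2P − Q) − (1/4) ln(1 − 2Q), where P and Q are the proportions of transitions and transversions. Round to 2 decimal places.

9.80

P = 1030/2968 ≈ 0.347035 and Q = 146/2968 ≈ 0.049191.
Under the Kimura two-parameter model, d = −½ ln(1 − 2P − Q) − ¼ ln(1 − 2Q).
1 − 2P − Q = 0.256739, giving −½ ln(0.256739) = 0.679848.
1 − 2Q = 0.901618, giving −¼ ln(0.901618) = 0.025891.
d = 0.679848 + 0.025891 = 0.705739.
Under a molecular clock d = 2μt, so t = d/(2μ) = 0.705739 / (2 × 0.036) = 9.80 Myr.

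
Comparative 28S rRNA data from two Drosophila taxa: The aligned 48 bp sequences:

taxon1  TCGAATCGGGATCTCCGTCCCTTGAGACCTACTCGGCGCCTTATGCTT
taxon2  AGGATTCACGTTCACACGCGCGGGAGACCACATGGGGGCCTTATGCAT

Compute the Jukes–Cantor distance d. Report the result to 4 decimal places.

The sequences differ at 19 of 48 sites, so p = 19/48 ≈ 0.395833.
d = −(3/4) ln(1 − 4p/3) = −0.75 ln(1 − 0.527777) = −0.75 ln(0.472223)
  = −0.75 × (-0.750304) = 0.562728 substitutions/site.

0.5627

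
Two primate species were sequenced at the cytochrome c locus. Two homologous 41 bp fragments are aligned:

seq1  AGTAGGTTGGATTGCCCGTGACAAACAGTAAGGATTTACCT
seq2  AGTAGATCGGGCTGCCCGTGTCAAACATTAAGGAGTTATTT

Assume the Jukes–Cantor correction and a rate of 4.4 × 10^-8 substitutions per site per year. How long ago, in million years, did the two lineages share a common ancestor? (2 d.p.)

The sequences differ at 9 of 41 sites (6, 8, 11, 12, 21, 28, 35, 39, 40), so p = 9/41 ≈ 0.219512.
d = −(3/4) ln(1 − 4p/3) = −0.75 ln(1 − 0.292683) = −0.75 ln(0.707317)
  = −0.75 × (-0.346276) = 0.259707 substitutions/site.
Under a molecular clock d = 2μt, so t = d/(2μ) = 0.259707 / (2 × 4.4 × 10^-8) = 2.95 million years.

2.95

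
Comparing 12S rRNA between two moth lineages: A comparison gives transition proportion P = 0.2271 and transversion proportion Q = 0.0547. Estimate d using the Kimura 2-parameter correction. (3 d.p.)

Under the Kimura two-parameter model, d = −½ ln(1 − 2P − Q) − ¼ ln(1 − 2Q).
1 − 2P − Q = 0.4911, giving −½ ln(0.4911) = 0.355554.
1 − 2Q = 0.8906, giving −¼ ln(0.8906) = 0.028965.
d = 0.355554 + 0.028965 = 0.384519.

0.385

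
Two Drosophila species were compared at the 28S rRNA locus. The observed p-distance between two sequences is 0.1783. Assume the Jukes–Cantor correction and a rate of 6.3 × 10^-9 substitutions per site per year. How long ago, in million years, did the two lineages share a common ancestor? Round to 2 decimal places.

d = −(3/4) ln(1 − 4p/3) = −0.75 ln(1 − 0.237733) = −0.75 ln(0.762267)
  = −0.75 × (-0.271458) = 0.203594 substitutions/site.
Under a molecular clock d = 2μt, so t = d/(2μ) = 0.203594 / (2 × 6.3 × 10^-9) = 16.16 million years.

16.16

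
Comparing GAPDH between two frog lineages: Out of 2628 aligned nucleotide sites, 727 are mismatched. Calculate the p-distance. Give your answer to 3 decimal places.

0.277

p = 727/2628 = 0.276636… ≈ 0.277 (to 3 d.p.).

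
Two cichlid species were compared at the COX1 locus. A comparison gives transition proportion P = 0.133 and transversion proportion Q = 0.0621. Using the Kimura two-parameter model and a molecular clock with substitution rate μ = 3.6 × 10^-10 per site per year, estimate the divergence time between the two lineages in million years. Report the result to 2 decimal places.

322.19

Under the Kimura two-parameter model, d = −½ ln(1 − 2P − Q) − ¼ ln(1 − 2Q).
1 − 2P − Q = 0.6719, giving −½ ln(0.6719) = 0.198823.
1 − 2Q = 0.8758, giving −¼ ln(0.8758) = 0.033154.
d = 0.198823 + 0.033154 = 0.231977.
Under a molecular clock d = 2μt, so t = d/(2μ) = 0.231977 / (2 × 3.6 × 10^-10) = 322.19 million years.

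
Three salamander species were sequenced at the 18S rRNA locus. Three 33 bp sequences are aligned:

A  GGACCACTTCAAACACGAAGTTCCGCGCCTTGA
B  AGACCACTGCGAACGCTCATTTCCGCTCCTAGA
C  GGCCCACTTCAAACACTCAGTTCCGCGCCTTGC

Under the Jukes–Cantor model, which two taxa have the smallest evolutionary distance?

A and C

A–B: 9/33 differ, p = 0.273, d = 0.339.
A–C: 4/33 differ, p = 0.121, d = 0.132.
B–C: 9/33 differ, p = 0.273, d = 0.339.
The smallest distance is between A and C.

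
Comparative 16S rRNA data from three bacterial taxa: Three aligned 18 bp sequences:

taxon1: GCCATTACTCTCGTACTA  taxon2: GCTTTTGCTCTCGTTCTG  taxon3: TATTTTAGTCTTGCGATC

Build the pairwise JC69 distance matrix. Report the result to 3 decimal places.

d(taxon1,taxon2) = 0.347, d(taxon1,taxon3) = 1.012, d(taxon2,taxon3) = 0.824

taxon1–taxon2: 5/18 sites differ → p ≈ 0.277778, d = −0.75 ln(1 − 0.370371) = 0.346968 ≈ 0.347.
taxon1–taxon3: 10/18 sites differ → p ≈ 0.555556, d = −0.75 ln(1 − 0.740741) = 1.012446 ≈ 1.012.
taxon2–taxon3: 9/18 sites differ → p = 0.5, d = −0.75 ln(1 − 0.666667) = 0.823960 ≈ 0.824.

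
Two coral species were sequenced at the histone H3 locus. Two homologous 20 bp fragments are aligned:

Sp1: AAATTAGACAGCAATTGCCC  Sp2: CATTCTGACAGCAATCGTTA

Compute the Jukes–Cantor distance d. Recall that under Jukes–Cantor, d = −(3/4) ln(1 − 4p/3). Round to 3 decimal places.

0.572

The sequences differ at 8 of 20 sites (1, 3, 5, 6, 16, 18, 19, 20), so p = 8/20 = 0.4.
d = −(3/4) ln(1 − 4p/3) = −0.75 ln(1 − 0.533333) = −0.75 ln(0.466667)
  = −0.75 × (-0.762139) = 0.571604 substitutions/site.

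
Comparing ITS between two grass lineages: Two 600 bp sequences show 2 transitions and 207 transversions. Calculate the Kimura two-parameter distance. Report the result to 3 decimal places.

P = 2/600 ≈ 0.003333 and Q = 207/600 = 0.345.
Under the Kimura two-parameter model, d = −½ ln(1 − 2P − Q) − ¼ ln(1 − 2Q).
1 − 2P − Q = 0.648334, giving −½ ln(0.648334) = 0.216675.
1 − 2Q = 0.31, giving −¼ ln(0.31) = 0.292796.
d = 0.216675 + 0.292796 = 0.509471.

0.509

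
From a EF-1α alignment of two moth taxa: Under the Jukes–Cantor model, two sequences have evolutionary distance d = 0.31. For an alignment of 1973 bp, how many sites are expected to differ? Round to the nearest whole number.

501

Invert JC69: p = (3/4)(1 − e^(−4d/3)) = 0.75 × (1 − e^(-0.413333)) = 0.75 × (1 − 0.661442) = 0.253919.
Expected differing sites = pL ≈ 0.253919 × 1973 = 500.982187 ≈ 501.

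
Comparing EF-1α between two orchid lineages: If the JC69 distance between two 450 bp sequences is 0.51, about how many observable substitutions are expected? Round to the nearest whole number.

167

Invert JC69: p = (3/4)(1 − e^(−4d/3)) = 0.75 × (1 − e^(-0.68)) = 0.75 × (1 − 0.506617) = 0.370037.
Expected differing sites = pL ≈ 0.370037 × 450 = 166.51665 ≈ 167.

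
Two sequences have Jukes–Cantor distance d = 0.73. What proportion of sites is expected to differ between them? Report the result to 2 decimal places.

p = (3/4)(1 − e^(−4d/3)) = 0.75 × (1 − e^(-0.973333)) = 0.75 × (1 − 0.377822) = 0.466634.

0.47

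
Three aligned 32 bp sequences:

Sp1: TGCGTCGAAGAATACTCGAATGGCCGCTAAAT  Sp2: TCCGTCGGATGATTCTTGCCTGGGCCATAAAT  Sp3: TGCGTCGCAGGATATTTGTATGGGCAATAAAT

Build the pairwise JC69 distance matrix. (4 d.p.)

d(Sp1,Sp2) = 0.4598, d(Sp1,Sp3) = 0.3041, d(Sp2,Sp3) = 0.3041

Sp1–Sp2: 11/32 sites differ → p = 0.34375, d = −0.75 ln(1 − 0.458333) = 0.459828 ≈ 0.4598.
Sp1–Sp3: 8/32 sites differ → p = 0.25, d = −0.75 ln(1 − 0.333333) = 0.304098 ≈ 0.3041.
Sp2–Sp3: 8/32 sites differ → p = 0.25, d = −0.75 ln(1 − 0.333333) = 0.304098 ≈ 0.3041.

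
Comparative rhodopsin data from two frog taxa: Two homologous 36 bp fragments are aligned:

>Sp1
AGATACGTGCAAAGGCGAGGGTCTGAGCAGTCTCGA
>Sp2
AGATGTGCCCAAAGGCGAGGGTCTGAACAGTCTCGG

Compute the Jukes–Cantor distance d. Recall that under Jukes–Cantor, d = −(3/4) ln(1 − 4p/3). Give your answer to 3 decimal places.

The sequences differ at 6 of 36 sites (5, 6, 8, 9, 27, 36), so p = 6/36 ≈ 0.166667.
d = −(3/4) ln(1 − 4p/3) = −0.75 ln(1 − 0.222223) = −0.75 ln(0.777777)
  = −0.75 × (-0.251315) = 0.188486 substitutions/site.

0.188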